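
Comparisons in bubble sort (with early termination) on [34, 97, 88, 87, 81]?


Algorithm: bubble sort (with early termination)
Input: [34, 97, 88, 87, 81]
Sorted: [34, 81, 87, 88, 97]

10


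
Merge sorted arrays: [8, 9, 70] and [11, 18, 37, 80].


Take 8 from A
Take 9 from A
Take 11 from B
Take 18 from B
Take 37 from B
Take 70 from A

Merged: [8, 9, 11, 18, 37, 70, 80]


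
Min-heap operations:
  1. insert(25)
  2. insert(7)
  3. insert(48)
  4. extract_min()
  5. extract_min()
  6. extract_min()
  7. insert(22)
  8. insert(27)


insert(25) -> [25]
insert(7) -> [7, 25]
insert(48) -> [7, 25, 48]
extract_min()->7, [25, 48]
extract_min()->25, [48]
extract_min()->48, []
insert(22) -> [22]
insert(27) -> [22, 27]

Final heap: [22, 27]


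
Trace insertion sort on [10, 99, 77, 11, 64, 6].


Initial: [10, 99, 77, 11, 64, 6]
Insert 99: [10, 99, 77, 11, 64, 6]
Insert 77: [10, 77, 99, 11, 64, 6]
Insert 11: [10, 11, 77, 99, 64, 6]
Insert 64: [10, 11, 64, 77, 99, 6]
Insert 6: [6, 10, 11, 64, 77, 99]

Sorted: [6, 10, 11, 64, 77, 99]


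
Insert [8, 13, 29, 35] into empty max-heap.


Insert 8: [8]
Insert 13: [13, 8]
Insert 29: [29, 8, 13]
Insert 35: [35, 29, 13, 8]

Final heap: [35, 29, 13, 8]


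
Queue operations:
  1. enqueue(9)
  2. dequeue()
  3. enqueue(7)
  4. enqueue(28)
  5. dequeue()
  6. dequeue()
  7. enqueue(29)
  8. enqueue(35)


enqueue(9) -> [9]
dequeue()->9, []
enqueue(7) -> [7]
enqueue(28) -> [7, 28]
dequeue()->7, [28]
dequeue()->28, []
enqueue(29) -> [29]
enqueue(35) -> [29, 35]

Final queue: [29, 35]


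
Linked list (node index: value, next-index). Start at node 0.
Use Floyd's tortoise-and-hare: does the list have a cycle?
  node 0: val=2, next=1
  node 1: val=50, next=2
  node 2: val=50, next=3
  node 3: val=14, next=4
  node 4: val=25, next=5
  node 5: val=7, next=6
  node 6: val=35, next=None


Floyd's tortoise (slow, +1) and hare (fast, +2):
  init: slow=0, fast=0
  step 1: slow=1, fast=2
  step 2: slow=2, fast=4
  step 3: slow=3, fast=6
  step 4: fast -> None, no cycle

Cycle: no


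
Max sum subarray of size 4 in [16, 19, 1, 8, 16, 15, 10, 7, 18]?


[0:4]: 44
[1:5]: 44
[2:6]: 40
[3:7]: 49
[4:8]: 48
[5:9]: 50

Max: 50 at [5:9]


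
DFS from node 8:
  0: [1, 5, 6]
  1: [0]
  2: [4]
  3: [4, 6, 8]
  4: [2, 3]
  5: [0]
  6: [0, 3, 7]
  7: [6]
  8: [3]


Visit 8, push [3]
Visit 3, push [6, 4]
Visit 4, push [2]
Visit 2, push []
Visit 6, push [7, 0]
Visit 0, push [5, 1]
Visit 1, push []
Visit 5, push []
Visit 7, push []

DFS order: [8, 3, 4, 2, 6, 0, 1, 5, 7]


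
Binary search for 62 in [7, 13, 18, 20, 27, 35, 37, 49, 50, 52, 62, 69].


Step 1: lo=0, hi=11, mid=5, val=35
Step 2: lo=6, hi=11, mid=8, val=50
Step 3: lo=9, hi=11, mid=10, val=62

Found at index 10


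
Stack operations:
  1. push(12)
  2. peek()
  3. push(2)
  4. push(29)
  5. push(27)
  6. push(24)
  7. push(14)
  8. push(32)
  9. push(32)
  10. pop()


push(12) -> [12]
peek()->12
push(2) -> [12, 2]
push(29) -> [12, 2, 29]
push(27) -> [12, 2, 29, 27]
push(24) -> [12, 2, 29, 27, 24]
push(14) -> [12, 2, 29, 27, 24, 14]
push(32) -> [12, 2, 29, 27, 24, 14, 32]
push(32) -> [12, 2, 29, 27, 24, 14, 32, 32]
pop()->32, [12, 2, 29, 27, 24, 14, 32]

Final stack: [12, 2, 29, 27, 24, 14, 32]


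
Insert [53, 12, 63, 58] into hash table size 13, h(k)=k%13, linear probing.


Insert 53: h=1 -> slot 1
Insert 12: h=12 -> slot 12
Insert 63: h=11 -> slot 11
Insert 58: h=6 -> slot 6

Table: [None, 53, None, None, None, None, 58, None, None, None, None, 63, 12]


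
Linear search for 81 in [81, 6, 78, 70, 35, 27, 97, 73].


i=0: 81==81 found!

Found at 0, 1 comps


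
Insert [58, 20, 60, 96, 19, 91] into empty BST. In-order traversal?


Insert 58: root
Insert 20: L from 58
Insert 60: R from 58
Insert 96: R from 58 -> R from 60
Insert 19: L from 58 -> L from 20
Insert 91: R from 58 -> R from 60 -> L from 96

In-order: [19, 20, 58, 60, 91, 96]


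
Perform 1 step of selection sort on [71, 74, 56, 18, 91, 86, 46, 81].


Initial: [71, 74, 56, 18, 91, 86, 46, 81]
Step 1: min=18 at 3
  Swap: [18, 74, 56, 71, 91, 86, 46, 81]

After 1 step: [18, 74, 56, 71, 91, 86, 46, 81]


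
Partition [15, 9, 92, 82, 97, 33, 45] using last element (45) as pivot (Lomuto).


Pivot: 45
  15 <= 45: advance i (no swap)
  9 <= 45: advance i (no swap)
  33 <= 45: swap -> [15, 9, 33, 82, 97, 92, 45]
Place pivot at 3: [15, 9, 33, 45, 97, 92, 82]

Partitioned: [15, 9, 33, 45, 97, 92, 82]


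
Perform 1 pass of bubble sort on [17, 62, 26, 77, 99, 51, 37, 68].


Initial: [17, 62, 26, 77, 99, 51, 37, 68]
Pass 1: [17, 26, 62, 77, 51, 37, 68, 99] (4 swaps)

After 1 pass: [17, 26, 62, 77, 51, 37, 68, 99]


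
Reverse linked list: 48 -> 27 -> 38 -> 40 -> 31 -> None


Step 1: curr=48, set curr.next=prev(None) | reversed so far: 48
Step 2: curr=27, set curr.next=prev(48) | reversed so far: 27 -> 48
Step 3: curr=38, set curr.next=prev(27) | reversed so far: 38 -> 27 -> 48
Step 4: curr=40, set curr.next=prev(38) | reversed so far: 40 -> 38 -> 27 -> 48
Step 5: curr=31, set curr.next=prev(40) | reversed so far: 31 -> 40 -> 38 -> 27 -> 48

31 -> 40 -> 38 -> 27 -> 48 -> None


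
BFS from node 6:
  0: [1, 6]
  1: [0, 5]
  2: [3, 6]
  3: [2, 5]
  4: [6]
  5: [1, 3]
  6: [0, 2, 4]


Visit 6, enqueue [0, 2, 4]
Visit 0, enqueue [1]
Visit 2, enqueue [3]
Visit 4, enqueue []
Visit 1, enqueue [5]
Visit 3, enqueue []
Visit 5, enqueue []

BFS order: [6, 0, 2, 4, 1, 3, 5]


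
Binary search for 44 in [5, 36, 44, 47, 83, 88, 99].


Step 1: lo=0, hi=6, mid=3, val=47
Step 2: lo=0, hi=2, mid=1, val=36
Step 3: lo=2, hi=2, mid=2, val=44

Found at index 2


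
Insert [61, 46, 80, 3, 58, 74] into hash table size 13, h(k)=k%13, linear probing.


Insert 61: h=9 -> slot 9
Insert 46: h=7 -> slot 7
Insert 80: h=2 -> slot 2
Insert 3: h=3 -> slot 3
Insert 58: h=6 -> slot 6
Insert 74: h=9, 1 probes -> slot 10

Table: [None, None, 80, 3, None, None, 58, 46, None, 61, 74, None, None]


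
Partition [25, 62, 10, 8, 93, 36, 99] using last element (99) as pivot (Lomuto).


Pivot: 99
  25 <= 99: advance i (no swap)
  62 <= 99: advance i (no swap)
  10 <= 99: advance i (no swap)
  8 <= 99: advance i (no swap)
  93 <= 99: advance i (no swap)
  36 <= 99: advance i (no swap)
Place pivot at 6: [25, 62, 10, 8, 93, 36, 99]

Partitioned: [25, 62, 10, 8, 93, 36, 99]


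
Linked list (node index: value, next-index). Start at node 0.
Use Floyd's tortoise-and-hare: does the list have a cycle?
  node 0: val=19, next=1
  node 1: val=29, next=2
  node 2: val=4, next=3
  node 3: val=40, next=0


Floyd's tortoise (slow, +1) and hare (fast, +2):
  init: slow=0, fast=0
  step 1: slow=1, fast=2
  step 2: slow=2, fast=0
  step 3: slow=3, fast=2
  step 4: slow=0, fast=0
  slow == fast at node 0: cycle detected

Cycle: yes


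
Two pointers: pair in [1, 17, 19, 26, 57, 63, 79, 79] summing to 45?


lo=0(1)+hi=7(79)=80
lo=0(1)+hi=6(79)=80
lo=0(1)+hi=5(63)=64
lo=0(1)+hi=4(57)=58
lo=0(1)+hi=3(26)=27
lo=1(17)+hi=3(26)=43
lo=2(19)+hi=3(26)=45

Yes: 19+26=45


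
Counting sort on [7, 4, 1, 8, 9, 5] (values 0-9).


Input: [7, 4, 1, 8, 9, 5]
Counts: [0, 1, 0, 0, 1, 1, 0, 1, 1, 1]

Sorted: [1, 4, 5, 7, 8, 9]


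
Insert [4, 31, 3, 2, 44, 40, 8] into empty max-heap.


Insert 4: [4]
Insert 31: [31, 4]
Insert 3: [31, 4, 3]
Insert 2: [31, 4, 3, 2]
Insert 44: [44, 31, 3, 2, 4]
Insert 40: [44, 31, 40, 2, 4, 3]
Insert 8: [44, 31, 40, 2, 4, 3, 8]

Final heap: [44, 31, 40, 2, 4, 3, 8]


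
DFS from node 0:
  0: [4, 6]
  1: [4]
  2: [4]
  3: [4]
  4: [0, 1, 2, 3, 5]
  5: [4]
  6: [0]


Visit 0, push [6, 4]
Visit 4, push [5, 3, 2, 1]
Visit 1, push []
Visit 2, push []
Visit 3, push []
Visit 5, push []
Visit 6, push []

DFS order: [0, 4, 1, 2, 3, 5, 6]


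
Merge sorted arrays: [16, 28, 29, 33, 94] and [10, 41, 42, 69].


Take 10 from B
Take 16 from A
Take 28 from A
Take 29 from A
Take 33 from A
Take 41 from B
Take 42 from B
Take 69 from B

Merged: [10, 16, 28, 29, 33, 41, 42, 69, 94]


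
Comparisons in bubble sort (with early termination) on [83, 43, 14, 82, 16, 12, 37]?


Algorithm: bubble sort (with early termination)
Input: [83, 43, 14, 82, 16, 12, 37]
Sorted: [12, 14, 16, 37, 43, 82, 83]

21


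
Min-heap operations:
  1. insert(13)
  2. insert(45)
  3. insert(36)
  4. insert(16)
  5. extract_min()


insert(13) -> [13]
insert(45) -> [13, 45]
insert(36) -> [13, 45, 36]
insert(16) -> [13, 16, 36, 45]
extract_min()->13, [16, 45, 36]

Final heap: [16, 45, 36]


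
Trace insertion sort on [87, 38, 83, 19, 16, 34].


Initial: [87, 38, 83, 19, 16, 34]
Insert 38: [38, 87, 83, 19, 16, 34]
Insert 83: [38, 83, 87, 19, 16, 34]
Insert 19: [19, 38, 83, 87, 16, 34]
Insert 16: [16, 19, 38, 83, 87, 34]
Insert 34: [16, 19, 34, 38, 83, 87]

Sorted: [16, 19, 34, 38, 83, 87]


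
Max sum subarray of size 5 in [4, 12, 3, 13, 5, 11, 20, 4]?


[0:5]: 37
[1:6]: 44
[2:7]: 52
[3:8]: 53

Max: 53 at [3:8]


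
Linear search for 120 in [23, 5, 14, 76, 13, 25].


i=0: 23!=120
i=1: 5!=120
i=2: 14!=120
i=3: 76!=120
i=4: 13!=120
i=5: 25!=120

Not found, 6 comps


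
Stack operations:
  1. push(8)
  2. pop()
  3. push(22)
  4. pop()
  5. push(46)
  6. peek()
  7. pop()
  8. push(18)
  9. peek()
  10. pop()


push(8) -> [8]
pop()->8, []
push(22) -> [22]
pop()->22, []
push(46) -> [46]
peek()->46
pop()->46, []
push(18) -> [18]
peek()->18
pop()->18, []

Final stack: []


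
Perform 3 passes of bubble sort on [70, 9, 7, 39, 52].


Initial: [70, 9, 7, 39, 52]
Pass 1: [9, 7, 39, 52, 70] (4 swaps)
Pass 2: [7, 9, 39, 52, 70] (1 swaps)
Pass 3: [7, 9, 39, 52, 70] (0 swaps)

After 3 passes: [7, 9, 39, 52, 70]


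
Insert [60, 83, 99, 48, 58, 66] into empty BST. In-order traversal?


Insert 60: root
Insert 83: R from 60
Insert 99: R from 60 -> R from 83
Insert 48: L from 60
Insert 58: L from 60 -> R from 48
Insert 66: R from 60 -> L from 83

In-order: [48, 58, 60, 66, 83, 99]


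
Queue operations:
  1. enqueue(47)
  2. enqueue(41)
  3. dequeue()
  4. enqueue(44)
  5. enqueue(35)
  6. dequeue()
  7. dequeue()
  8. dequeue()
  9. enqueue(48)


enqueue(47) -> [47]
enqueue(41) -> [47, 41]
dequeue()->47, [41]
enqueue(44) -> [41, 44]
enqueue(35) -> [41, 44, 35]
dequeue()->41, [44, 35]
dequeue()->44, [35]
dequeue()->35, []
enqueue(48) -> [48]

Final queue: [48]


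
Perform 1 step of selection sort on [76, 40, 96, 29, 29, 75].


Initial: [76, 40, 96, 29, 29, 75]
Step 1: min=29 at 3
  Swap: [29, 40, 96, 76, 29, 75]

After 1 step: [29, 40, 96, 76, 29, 75]


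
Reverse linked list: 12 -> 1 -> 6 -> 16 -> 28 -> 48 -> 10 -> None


Step 1: curr=12, set curr.next=prev(None) | reversed so far: 12
Step 2: curr=1, set curr.next=prev(12) | reversed so far: 1 -> 12
Step 3: curr=6, set curr.next=prev(1) | reversed so far: 6 -> 1 -> 12
Step 4: curr=16, set curr.next=prev(6) | reversed so far: 16 -> 6 -> 1 -> 12
Step 5: curr=28, set curr.next=prev(16) | reversed so far: 28 -> 16 -> 6 -> 1 -> 12
Step 6: curr=48, set curr.next=prev(28) | reversed so far: 48 -> 28 -> 16 -> 6 -> 1 -> 12
Step 7: curr=10, set curr.next=prev(48) | reversed so far: 10 -> 48 -> 28 -> 16 -> 6 -> 1 -> 12

10 -> 48 -> 28 -> 16 -> 6 -> 1 -> 12 -> None


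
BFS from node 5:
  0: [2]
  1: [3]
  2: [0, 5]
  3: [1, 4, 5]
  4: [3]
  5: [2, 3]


Visit 5, enqueue [2, 3]
Visit 2, enqueue [0]
Visit 3, enqueue [1, 4]
Visit 0, enqueue []
Visit 1, enqueue []
Visit 4, enqueue []

BFS order: [5, 2, 3, 0, 1, 4]


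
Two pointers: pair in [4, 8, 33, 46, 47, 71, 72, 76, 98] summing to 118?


lo=0(4)+hi=8(98)=102
lo=1(8)+hi=8(98)=106
lo=2(33)+hi=8(98)=131
lo=2(33)+hi=7(76)=109
lo=3(46)+hi=7(76)=122
lo=3(46)+hi=6(72)=118

Yes: 46+72=118


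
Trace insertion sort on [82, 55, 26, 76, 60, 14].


Initial: [82, 55, 26, 76, 60, 14]
Insert 55: [55, 82, 26, 76, 60, 14]
Insert 26: [26, 55, 82, 76, 60, 14]
Insert 76: [26, 55, 76, 82, 60, 14]
Insert 60: [26, 55, 60, 76, 82, 14]
Insert 14: [14, 26, 55, 60, 76, 82]

Sorted: [14, 26, 55, 60, 76, 82]


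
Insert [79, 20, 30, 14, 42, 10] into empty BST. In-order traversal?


Insert 79: root
Insert 20: L from 79
Insert 30: L from 79 -> R from 20
Insert 14: L from 79 -> L from 20
Insert 42: L from 79 -> R from 20 -> R from 30
Insert 10: L from 79 -> L from 20 -> L from 14

In-order: [10, 14, 20, 30, 42, 79]


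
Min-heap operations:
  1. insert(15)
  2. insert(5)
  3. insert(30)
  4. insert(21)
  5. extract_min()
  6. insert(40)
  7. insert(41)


insert(15) -> [15]
insert(5) -> [5, 15]
insert(30) -> [5, 15, 30]
insert(21) -> [5, 15, 30, 21]
extract_min()->5, [15, 21, 30]
insert(40) -> [15, 21, 30, 40]
insert(41) -> [15, 21, 30, 40, 41]

Final heap: [15, 21, 30, 40, 41]


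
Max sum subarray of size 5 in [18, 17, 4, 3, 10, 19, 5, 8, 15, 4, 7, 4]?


[0:5]: 52
[1:6]: 53
[2:7]: 41
[3:8]: 45
[4:9]: 57
[5:10]: 51
[6:11]: 39
[7:12]: 38

Max: 57 at [4:9]


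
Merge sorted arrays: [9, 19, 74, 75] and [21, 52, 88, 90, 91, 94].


Take 9 from A
Take 19 from A
Take 21 from B
Take 52 from B
Take 74 from A
Take 75 from A

Merged: [9, 19, 21, 52, 74, 75, 88, 90, 91, 94]


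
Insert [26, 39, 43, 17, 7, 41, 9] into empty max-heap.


Insert 26: [26]
Insert 39: [39, 26]
Insert 43: [43, 26, 39]
Insert 17: [43, 26, 39, 17]
Insert 7: [43, 26, 39, 17, 7]
Insert 41: [43, 26, 41, 17, 7, 39]
Insert 9: [43, 26, 41, 17, 7, 39, 9]

Final heap: [43, 26, 41, 17, 7, 39, 9]


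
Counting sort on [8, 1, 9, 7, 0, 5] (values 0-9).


Input: [8, 1, 9, 7, 0, 5]
Counts: [1, 1, 0, 0, 0, 1, 0, 1, 1, 1]

Sorted: [0, 1, 5, 7, 8, 9]


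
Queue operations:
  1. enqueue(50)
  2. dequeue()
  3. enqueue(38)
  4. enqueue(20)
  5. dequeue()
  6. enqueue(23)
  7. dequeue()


enqueue(50) -> [50]
dequeue()->50, []
enqueue(38) -> [38]
enqueue(20) -> [38, 20]
dequeue()->38, [20]
enqueue(23) -> [20, 23]
dequeue()->20, [23]

Final queue: [23]


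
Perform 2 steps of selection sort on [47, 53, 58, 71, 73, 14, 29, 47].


Initial: [47, 53, 58, 71, 73, 14, 29, 47]
Step 1: min=14 at 5
  Swap: [14, 53, 58, 71, 73, 47, 29, 47]
Step 2: min=29 at 6
  Swap: [14, 29, 58, 71, 73, 47, 53, 47]

After 2 steps: [14, 29, 58, 71, 73, 47, 53, 47]


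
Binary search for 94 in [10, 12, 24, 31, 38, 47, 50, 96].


Step 1: lo=0, hi=7, mid=3, val=31
Step 2: lo=4, hi=7, mid=5, val=47
Step 3: lo=6, hi=7, mid=6, val=50
Step 4: lo=7, hi=7, mid=7, val=96

Not found


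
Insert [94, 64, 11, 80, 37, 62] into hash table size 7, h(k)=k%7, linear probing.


Insert 94: h=3 -> slot 3
Insert 64: h=1 -> slot 1
Insert 11: h=4 -> slot 4
Insert 80: h=3, 2 probes -> slot 5
Insert 37: h=2 -> slot 2
Insert 62: h=6 -> slot 6

Table: [None, 64, 37, 94, 11, 80, 62]


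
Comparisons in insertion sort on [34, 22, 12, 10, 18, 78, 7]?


Algorithm: insertion sort
Input: [34, 22, 12, 10, 18, 78, 7]
Sorted: [7, 10, 12, 18, 22, 34, 78]

16


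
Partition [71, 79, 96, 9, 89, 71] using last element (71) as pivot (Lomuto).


Pivot: 71
  71 <= 71: advance i (no swap)
  9 <= 71: swap -> [71, 9, 96, 79, 89, 71]
Place pivot at 2: [71, 9, 71, 79, 89, 96]

Partitioned: [71, 9, 71, 79, 89, 96]


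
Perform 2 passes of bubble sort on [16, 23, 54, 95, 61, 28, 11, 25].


Initial: [16, 23, 54, 95, 61, 28, 11, 25]
Pass 1: [16, 23, 54, 61, 28, 11, 25, 95] (4 swaps)
Pass 2: [16, 23, 54, 28, 11, 25, 61, 95] (3 swaps)

After 2 passes: [16, 23, 54, 28, 11, 25, 61, 95]


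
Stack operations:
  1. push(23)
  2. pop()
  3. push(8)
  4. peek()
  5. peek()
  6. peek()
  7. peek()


push(23) -> [23]
pop()->23, []
push(8) -> [8]
peek()->8
peek()->8
peek()->8
peek()->8

Final stack: [8]


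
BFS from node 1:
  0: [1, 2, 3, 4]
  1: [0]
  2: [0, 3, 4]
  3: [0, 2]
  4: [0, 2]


Visit 1, enqueue [0]
Visit 0, enqueue [2, 3, 4]
Visit 2, enqueue []
Visit 3, enqueue []
Visit 4, enqueue []

BFS order: [1, 0, 2, 3, 4]


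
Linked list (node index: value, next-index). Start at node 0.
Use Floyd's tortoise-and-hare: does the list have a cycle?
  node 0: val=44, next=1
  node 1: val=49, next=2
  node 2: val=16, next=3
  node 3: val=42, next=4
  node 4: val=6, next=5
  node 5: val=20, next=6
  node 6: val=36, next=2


Floyd's tortoise (slow, +1) and hare (fast, +2):
  init: slow=0, fast=0
  step 1: slow=1, fast=2
  step 2: slow=2, fast=4
  step 3: slow=3, fast=6
  step 4: slow=4, fast=3
  step 5: slow=5, fast=5
  slow == fast at node 5: cycle detected

Cycle: yes


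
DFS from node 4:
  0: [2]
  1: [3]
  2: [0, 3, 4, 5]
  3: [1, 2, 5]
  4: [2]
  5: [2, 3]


Visit 4, push [2]
Visit 2, push [5, 3, 0]
Visit 0, push []
Visit 3, push [5, 1]
Visit 1, push []
Visit 5, push []

DFS order: [4, 2, 0, 3, 1, 5]


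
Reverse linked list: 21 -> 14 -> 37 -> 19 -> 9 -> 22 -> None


Step 1: curr=21, set curr.next=prev(None) | reversed so far: 21
Step 2: curr=14, set curr.next=prev(21) | reversed so far: 14 -> 21
Step 3: curr=37, set curr.next=prev(14) | reversed so far: 37 -> 14 -> 21
Step 4: curr=19, set curr.next=prev(37) | reversed so far: 19 -> 37 -> 14 -> 21
Step 5: curr=9, set curr.next=prev(19) | reversed so far: 9 -> 19 -> 37 -> 14 -> 21
Step 6: curr=22, set curr.next=prev(9) | reversed so far: 22 -> 9 -> 19 -> 37 -> 14 -> 21

22 -> 9 -> 19 -> 37 -> 14 -> 21 -> None


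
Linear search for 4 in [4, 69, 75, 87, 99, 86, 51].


i=0: 4==4 found!

Found at 0, 1 comps


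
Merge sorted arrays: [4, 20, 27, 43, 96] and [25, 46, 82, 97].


Take 4 from A
Take 20 from A
Take 25 from B
Take 27 from A
Take 43 from A
Take 46 from B
Take 82 from B
Take 96 from A

Merged: [4, 20, 25, 27, 43, 46, 82, 96, 97]


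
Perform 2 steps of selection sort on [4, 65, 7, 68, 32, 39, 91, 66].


Initial: [4, 65, 7, 68, 32, 39, 91, 66]
Step 1: min=4 at 0
  Swap: [4, 65, 7, 68, 32, 39, 91, 66]
Step 2: min=7 at 2
  Swap: [4, 7, 65, 68, 32, 39, 91, 66]

After 2 steps: [4, 7, 65, 68, 32, 39, 91, 66]


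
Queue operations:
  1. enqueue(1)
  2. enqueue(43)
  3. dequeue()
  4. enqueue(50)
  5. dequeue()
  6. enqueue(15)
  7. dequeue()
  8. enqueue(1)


enqueue(1) -> [1]
enqueue(43) -> [1, 43]
dequeue()->1, [43]
enqueue(50) -> [43, 50]
dequeue()->43, [50]
enqueue(15) -> [50, 15]
dequeue()->50, [15]
enqueue(1) -> [15, 1]

Final queue: [15, 1]


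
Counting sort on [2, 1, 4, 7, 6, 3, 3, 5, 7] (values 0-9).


Input: [2, 1, 4, 7, 6, 3, 3, 5, 7]
Counts: [0, 1, 1, 2, 1, 1, 1, 2, 0, 0]

Sorted: [1, 2, 3, 3, 4, 5, 6, 7, 7]


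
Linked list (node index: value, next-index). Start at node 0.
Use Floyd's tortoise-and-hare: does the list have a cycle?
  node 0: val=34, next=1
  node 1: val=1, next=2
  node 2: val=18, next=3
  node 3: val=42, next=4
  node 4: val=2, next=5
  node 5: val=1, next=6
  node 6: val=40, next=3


Floyd's tortoise (slow, +1) and hare (fast, +2):
  init: slow=0, fast=0
  step 1: slow=1, fast=2
  step 2: slow=2, fast=4
  step 3: slow=3, fast=6
  step 4: slow=4, fast=4
  slow == fast at node 4: cycle detected

Cycle: yes


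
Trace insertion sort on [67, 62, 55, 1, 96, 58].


Initial: [67, 62, 55, 1, 96, 58]
Insert 62: [62, 67, 55, 1, 96, 58]
Insert 55: [55, 62, 67, 1, 96, 58]
Insert 1: [1, 55, 62, 67, 96, 58]
Insert 96: [1, 55, 62, 67, 96, 58]
Insert 58: [1, 55, 58, 62, 67, 96]

Sorted: [1, 55, 58, 62, 67, 96]


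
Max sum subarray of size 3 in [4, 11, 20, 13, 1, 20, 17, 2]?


[0:3]: 35
[1:4]: 44
[2:5]: 34
[3:6]: 34
[4:7]: 38
[5:8]: 39

Max: 44 at [1:4]


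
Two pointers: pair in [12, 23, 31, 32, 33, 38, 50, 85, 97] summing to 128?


lo=0(12)+hi=8(97)=109
lo=1(23)+hi=8(97)=120
lo=2(31)+hi=8(97)=128

Yes: 31+97=128


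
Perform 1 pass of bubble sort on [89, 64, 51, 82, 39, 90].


Initial: [89, 64, 51, 82, 39, 90]
Pass 1: [64, 51, 82, 39, 89, 90] (4 swaps)

After 1 pass: [64, 51, 82, 39, 89, 90]


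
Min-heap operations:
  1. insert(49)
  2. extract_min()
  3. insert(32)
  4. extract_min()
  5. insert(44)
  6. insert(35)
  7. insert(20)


insert(49) -> [49]
extract_min()->49, []
insert(32) -> [32]
extract_min()->32, []
insert(44) -> [44]
insert(35) -> [35, 44]
insert(20) -> [20, 44, 35]

Final heap: [20, 44, 35]


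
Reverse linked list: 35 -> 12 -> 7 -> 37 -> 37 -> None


Step 1: curr=35, set curr.next=prev(None) | reversed so far: 35
Step 2: curr=12, set curr.next=prev(35) | reversed so far: 12 -> 35
Step 3: curr=7, set curr.next=prev(12) | reversed so far: 7 -> 12 -> 35
Step 4: curr=37, set curr.next=prev(7) | reversed so far: 37 -> 7 -> 12 -> 35
Step 5: curr=37, set curr.next=prev(37) | reversed so far: 37 -> 37 -> 7 -> 12 -> 35

37 -> 37 -> 7 -> 12 -> 35 -> None


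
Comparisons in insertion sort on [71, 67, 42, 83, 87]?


Algorithm: insertion sort
Input: [71, 67, 42, 83, 87]
Sorted: [42, 67, 71, 83, 87]

5


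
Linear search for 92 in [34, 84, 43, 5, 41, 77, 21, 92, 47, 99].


i=0: 34!=92
i=1: 84!=92
i=2: 43!=92
i=3: 5!=92
i=4: 41!=92
i=5: 77!=92
i=6: 21!=92
i=7: 92==92 found!

Found at 7, 8 comps


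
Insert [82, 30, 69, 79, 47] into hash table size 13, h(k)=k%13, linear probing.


Insert 82: h=4 -> slot 4
Insert 30: h=4, 1 probes -> slot 5
Insert 69: h=4, 2 probes -> slot 6
Insert 79: h=1 -> slot 1
Insert 47: h=8 -> slot 8

Table: [None, 79, None, None, 82, 30, 69, None, 47, None, None, None, None]


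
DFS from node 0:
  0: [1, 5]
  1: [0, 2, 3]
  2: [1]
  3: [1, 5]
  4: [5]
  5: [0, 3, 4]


Visit 0, push [5, 1]
Visit 1, push [3, 2]
Visit 2, push []
Visit 3, push [5]
Visit 5, push [4]
Visit 4, push []

DFS order: [0, 1, 2, 3, 5, 4]


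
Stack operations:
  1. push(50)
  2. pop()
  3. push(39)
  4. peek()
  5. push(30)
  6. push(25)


push(50) -> [50]
pop()->50, []
push(39) -> [39]
peek()->39
push(30) -> [39, 30]
push(25) -> [39, 30, 25]

Final stack: [39, 30, 25]


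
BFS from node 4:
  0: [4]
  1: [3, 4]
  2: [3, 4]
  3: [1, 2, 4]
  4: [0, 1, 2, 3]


Visit 4, enqueue [0, 1, 2, 3]
Visit 0, enqueue []
Visit 1, enqueue []
Visit 2, enqueue []
Visit 3, enqueue []

BFS order: [4, 0, 1, 2, 3]


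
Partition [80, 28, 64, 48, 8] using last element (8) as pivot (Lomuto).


Pivot: 8
Place pivot at 0: [8, 28, 64, 48, 80]

Partitioned: [8, 28, 64, 48, 80]


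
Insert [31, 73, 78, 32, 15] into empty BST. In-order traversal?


Insert 31: root
Insert 73: R from 31
Insert 78: R from 31 -> R from 73
Insert 32: R from 31 -> L from 73
Insert 15: L from 31

In-order: [15, 31, 32, 73, 78]


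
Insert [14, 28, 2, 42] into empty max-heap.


Insert 14: [14]
Insert 28: [28, 14]
Insert 2: [28, 14, 2]
Insert 42: [42, 28, 2, 14]

Final heap: [42, 28, 2, 14]


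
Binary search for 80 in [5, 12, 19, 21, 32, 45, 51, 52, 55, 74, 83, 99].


Step 1: lo=0, hi=11, mid=5, val=45
Step 2: lo=6, hi=11, mid=8, val=55
Step 3: lo=9, hi=11, mid=10, val=83
Step 4: lo=9, hi=9, mid=9, val=74

Not found


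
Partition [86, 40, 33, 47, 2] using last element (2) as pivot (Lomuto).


Pivot: 2
Place pivot at 0: [2, 40, 33, 47, 86]

Partitioned: [2, 40, 33, 47, 86]


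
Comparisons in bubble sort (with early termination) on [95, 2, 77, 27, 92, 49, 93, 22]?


Algorithm: bubble sort (with early termination)
Input: [95, 2, 77, 27, 92, 49, 93, 22]
Sorted: [2, 22, 27, 49, 77, 92, 93, 95]

28


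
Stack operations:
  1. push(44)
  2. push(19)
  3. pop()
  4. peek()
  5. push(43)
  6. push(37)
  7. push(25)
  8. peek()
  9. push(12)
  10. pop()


push(44) -> [44]
push(19) -> [44, 19]
pop()->19, [44]
peek()->44
push(43) -> [44, 43]
push(37) -> [44, 43, 37]
push(25) -> [44, 43, 37, 25]
peek()->25
push(12) -> [44, 43, 37, 25, 12]
pop()->12, [44, 43, 37, 25]

Final stack: [44, 43, 37, 25]


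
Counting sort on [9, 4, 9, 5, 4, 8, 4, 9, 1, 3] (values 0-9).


Input: [9, 4, 9, 5, 4, 8, 4, 9, 1, 3]
Counts: [0, 1, 0, 1, 3, 1, 0, 0, 1, 3]

Sorted: [1, 3, 4, 4, 4, 5, 8, 9, 9, 9]


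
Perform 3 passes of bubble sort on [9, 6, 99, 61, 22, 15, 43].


Initial: [9, 6, 99, 61, 22, 15, 43]
Pass 1: [6, 9, 61, 22, 15, 43, 99] (5 swaps)
Pass 2: [6, 9, 22, 15, 43, 61, 99] (3 swaps)
Pass 3: [6, 9, 15, 22, 43, 61, 99] (1 swaps)

After 3 passes: [6, 9, 15, 22, 43, 61, 99]


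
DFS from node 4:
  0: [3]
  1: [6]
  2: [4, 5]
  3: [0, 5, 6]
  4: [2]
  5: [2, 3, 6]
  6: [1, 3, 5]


Visit 4, push [2]
Visit 2, push [5]
Visit 5, push [6, 3]
Visit 3, push [6, 0]
Visit 0, push []
Visit 6, push [1]
Visit 1, push []

DFS order: [4, 2, 5, 3, 0, 6, 1]


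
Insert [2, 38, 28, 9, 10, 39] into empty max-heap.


Insert 2: [2]
Insert 38: [38, 2]
Insert 28: [38, 2, 28]
Insert 9: [38, 9, 28, 2]
Insert 10: [38, 10, 28, 2, 9]
Insert 39: [39, 10, 38, 2, 9, 28]

Final heap: [39, 10, 38, 2, 9, 28]


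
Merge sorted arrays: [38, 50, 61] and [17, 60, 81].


Take 17 from B
Take 38 from A
Take 50 from A
Take 60 from B
Take 61 from A

Merged: [17, 38, 50, 60, 61, 81]


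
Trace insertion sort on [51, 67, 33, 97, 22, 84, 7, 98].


Initial: [51, 67, 33, 97, 22, 84, 7, 98]
Insert 67: [51, 67, 33, 97, 22, 84, 7, 98]
Insert 33: [33, 51, 67, 97, 22, 84, 7, 98]
Insert 97: [33, 51, 67, 97, 22, 84, 7, 98]
Insert 22: [22, 33, 51, 67, 97, 84, 7, 98]
Insert 84: [22, 33, 51, 67, 84, 97, 7, 98]
Insert 7: [7, 22, 33, 51, 67, 84, 97, 98]
Insert 98: [7, 22, 33, 51, 67, 84, 97, 98]

Sorted: [7, 22, 33, 51, 67, 84, 97, 98]


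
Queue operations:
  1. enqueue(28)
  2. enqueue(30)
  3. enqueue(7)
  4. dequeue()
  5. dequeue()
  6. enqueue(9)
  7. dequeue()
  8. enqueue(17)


enqueue(28) -> [28]
enqueue(30) -> [28, 30]
enqueue(7) -> [28, 30, 7]
dequeue()->28, [30, 7]
dequeue()->30, [7]
enqueue(9) -> [7, 9]
dequeue()->7, [9]
enqueue(17) -> [9, 17]

Final queue: [9, 17]


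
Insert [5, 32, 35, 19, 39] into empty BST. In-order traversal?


Insert 5: root
Insert 32: R from 5
Insert 35: R from 5 -> R from 32
Insert 19: R from 5 -> L from 32
Insert 39: R from 5 -> R from 32 -> R from 35

In-order: [5, 19, 32, 35, 39]


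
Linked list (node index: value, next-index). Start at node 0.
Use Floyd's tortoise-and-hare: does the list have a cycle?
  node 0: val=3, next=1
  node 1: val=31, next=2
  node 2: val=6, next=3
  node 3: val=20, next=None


Floyd's tortoise (slow, +1) and hare (fast, +2):
  init: slow=0, fast=0
  step 1: slow=1, fast=2
  step 2: fast 2->3->None, no cycle

Cycle: no


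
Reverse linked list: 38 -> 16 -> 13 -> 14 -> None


Step 1: curr=38, set curr.next=prev(None) | reversed so far: 38
Step 2: curr=16, set curr.next=prev(38) | reversed so far: 16 -> 38
Step 3: curr=13, set curr.next=prev(16) | reversed so far: 13 -> 16 -> 38
Step 4: curr=14, set curr.next=prev(13) | reversed so far: 14 -> 13 -> 16 -> 38

14 -> 13 -> 16 -> 38 -> None


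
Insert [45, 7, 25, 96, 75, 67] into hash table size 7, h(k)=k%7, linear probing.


Insert 45: h=3 -> slot 3
Insert 7: h=0 -> slot 0
Insert 25: h=4 -> slot 4
Insert 96: h=5 -> slot 5
Insert 75: h=5, 1 probes -> slot 6
Insert 67: h=4, 4 probes -> slot 1

Table: [7, 67, None, 45, 25, 96, 75]


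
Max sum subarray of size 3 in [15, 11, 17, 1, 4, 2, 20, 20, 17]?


[0:3]: 43
[1:4]: 29
[2:5]: 22
[3:6]: 7
[4:7]: 26
[5:8]: 42
[6:9]: 57

Max: 57 at [6:9]


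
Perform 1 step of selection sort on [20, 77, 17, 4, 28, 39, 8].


Initial: [20, 77, 17, 4, 28, 39, 8]
Step 1: min=4 at 3
  Swap: [4, 77, 17, 20, 28, 39, 8]

After 1 step: [4, 77, 17, 20, 28, 39, 8]


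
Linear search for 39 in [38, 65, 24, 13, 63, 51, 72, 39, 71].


i=0: 38!=39
i=1: 65!=39
i=2: 24!=39
i=3: 13!=39
i=4: 63!=39
i=5: 51!=39
i=6: 72!=39
i=7: 39==39 found!

Found at 7, 8 comps


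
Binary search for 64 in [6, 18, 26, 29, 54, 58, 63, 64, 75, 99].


Step 1: lo=0, hi=9, mid=4, val=54
Step 2: lo=5, hi=9, mid=7, val=64

Found at index 7


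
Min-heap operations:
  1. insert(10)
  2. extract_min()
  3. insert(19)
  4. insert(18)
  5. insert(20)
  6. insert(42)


insert(10) -> [10]
extract_min()->10, []
insert(19) -> [19]
insert(18) -> [18, 19]
insert(20) -> [18, 19, 20]
insert(42) -> [18, 19, 20, 42]

Final heap: [18, 19, 20, 42]


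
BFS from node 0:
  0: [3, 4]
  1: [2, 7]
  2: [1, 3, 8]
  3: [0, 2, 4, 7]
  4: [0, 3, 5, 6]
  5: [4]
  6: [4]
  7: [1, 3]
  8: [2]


Visit 0, enqueue [3, 4]
Visit 3, enqueue [2, 7]
Visit 4, enqueue [5, 6]
Visit 2, enqueue [1, 8]
Visit 7, enqueue []
Visit 5, enqueue []
Visit 6, enqueue []
Visit 1, enqueue []
Visit 8, enqueue []

BFS order: [0, 3, 4, 2, 7, 5, 6, 1, 8]


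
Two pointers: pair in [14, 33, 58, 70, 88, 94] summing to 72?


lo=0(14)+hi=5(94)=108
lo=0(14)+hi=4(88)=102
lo=0(14)+hi=3(70)=84
lo=0(14)+hi=2(58)=72

Yes: 14+58=72


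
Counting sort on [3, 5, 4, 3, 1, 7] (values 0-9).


Input: [3, 5, 4, 3, 1, 7]
Counts: [0, 1, 0, 2, 1, 1, 0, 1, 0, 0]

Sorted: [1, 3, 3, 4, 5, 7]


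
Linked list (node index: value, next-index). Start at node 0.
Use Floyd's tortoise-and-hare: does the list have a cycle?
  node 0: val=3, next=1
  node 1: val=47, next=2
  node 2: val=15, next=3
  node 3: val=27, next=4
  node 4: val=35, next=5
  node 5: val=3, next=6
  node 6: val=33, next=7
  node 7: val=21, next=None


Floyd's tortoise (slow, +1) and hare (fast, +2):
  init: slow=0, fast=0
  step 1: slow=1, fast=2
  step 2: slow=2, fast=4
  step 3: slow=3, fast=6
  step 4: fast 6->7->None, no cycle

Cycle: no


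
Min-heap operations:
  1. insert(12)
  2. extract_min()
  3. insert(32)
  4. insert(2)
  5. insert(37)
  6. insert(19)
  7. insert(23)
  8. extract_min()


insert(12) -> [12]
extract_min()->12, []
insert(32) -> [32]
insert(2) -> [2, 32]
insert(37) -> [2, 32, 37]
insert(19) -> [2, 19, 37, 32]
insert(23) -> [2, 19, 37, 32, 23]
extract_min()->2, [19, 23, 37, 32]

Final heap: [19, 23, 37, 32]


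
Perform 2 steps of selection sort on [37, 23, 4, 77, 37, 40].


Initial: [37, 23, 4, 77, 37, 40]
Step 1: min=4 at 2
  Swap: [4, 23, 37, 77, 37, 40]
Step 2: min=23 at 1
  Swap: [4, 23, 37, 77, 37, 40]

After 2 steps: [4, 23, 37, 77, 37, 40]


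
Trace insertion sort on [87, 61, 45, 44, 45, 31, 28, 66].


Initial: [87, 61, 45, 44, 45, 31, 28, 66]
Insert 61: [61, 87, 45, 44, 45, 31, 28, 66]
Insert 45: [45, 61, 87, 44, 45, 31, 28, 66]
Insert 44: [44, 45, 61, 87, 45, 31, 28, 66]
Insert 45: [44, 45, 45, 61, 87, 31, 28, 66]
Insert 31: [31, 44, 45, 45, 61, 87, 28, 66]
Insert 28: [28, 31, 44, 45, 45, 61, 87, 66]
Insert 66: [28, 31, 44, 45, 45, 61, 66, 87]

Sorted: [28, 31, 44, 45, 45, 61, 66, 87]


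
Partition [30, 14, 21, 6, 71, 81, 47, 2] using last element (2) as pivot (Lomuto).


Pivot: 2
Place pivot at 0: [2, 14, 21, 6, 71, 81, 47, 30]

Partitioned: [2, 14, 21, 6, 71, 81, 47, 30]


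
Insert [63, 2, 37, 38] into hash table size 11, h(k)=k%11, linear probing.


Insert 63: h=8 -> slot 8
Insert 2: h=2 -> slot 2
Insert 37: h=4 -> slot 4
Insert 38: h=5 -> slot 5

Table: [None, None, 2, None, 37, 38, None, None, 63, None, None]


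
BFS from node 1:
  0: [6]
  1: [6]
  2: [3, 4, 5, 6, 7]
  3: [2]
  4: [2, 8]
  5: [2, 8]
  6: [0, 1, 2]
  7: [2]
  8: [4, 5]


Visit 1, enqueue [6]
Visit 6, enqueue [0, 2]
Visit 0, enqueue []
Visit 2, enqueue [3, 4, 5, 7]
Visit 3, enqueue []
Visit 4, enqueue [8]
Visit 5, enqueue []
Visit 7, enqueue []
Visit 8, enqueue []

BFS order: [1, 6, 0, 2, 3, 4, 5, 7, 8]


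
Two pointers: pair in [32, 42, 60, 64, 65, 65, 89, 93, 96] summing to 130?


lo=0(32)+hi=8(96)=128
lo=1(42)+hi=8(96)=138
lo=1(42)+hi=7(93)=135
lo=1(42)+hi=6(89)=131
lo=1(42)+hi=5(65)=107
lo=2(60)+hi=5(65)=125
lo=3(64)+hi=5(65)=129
lo=4(65)+hi=5(65)=130

Yes: 65+65=130


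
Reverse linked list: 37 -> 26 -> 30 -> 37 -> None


Step 1: curr=37, set curr.next=prev(None) | reversed so far: 37
Step 2: curr=26, set curr.next=prev(37) | reversed so far: 26 -> 37
Step 3: curr=30, set curr.next=prev(26) | reversed so far: 30 -> 26 -> 37
Step 4: curr=37, set curr.next=prev(30) | reversed so far: 37 -> 30 -> 26 -> 37

37 -> 30 -> 26 -> 37 -> None


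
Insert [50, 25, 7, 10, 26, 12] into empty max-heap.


Insert 50: [50]
Insert 25: [50, 25]
Insert 7: [50, 25, 7]
Insert 10: [50, 25, 7, 10]
Insert 26: [50, 26, 7, 10, 25]
Insert 12: [50, 26, 12, 10, 25, 7]

Final heap: [50, 26, 12, 10, 25, 7]


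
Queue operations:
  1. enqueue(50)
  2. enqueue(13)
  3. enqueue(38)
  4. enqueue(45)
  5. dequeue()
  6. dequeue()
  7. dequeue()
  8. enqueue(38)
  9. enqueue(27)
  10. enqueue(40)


enqueue(50) -> [50]
enqueue(13) -> [50, 13]
enqueue(38) -> [50, 13, 38]
enqueue(45) -> [50, 13, 38, 45]
dequeue()->50, [13, 38, 45]
dequeue()->13, [38, 45]
dequeue()->38, [45]
enqueue(38) -> [45, 38]
enqueue(27) -> [45, 38, 27]
enqueue(40) -> [45, 38, 27, 40]

Final queue: [45, 38, 27, 40]


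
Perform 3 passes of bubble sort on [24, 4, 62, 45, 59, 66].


Initial: [24, 4, 62, 45, 59, 66]
Pass 1: [4, 24, 45, 59, 62, 66] (3 swaps)
Pass 2: [4, 24, 45, 59, 62, 66] (0 swaps)
Pass 3: [4, 24, 45, 59, 62, 66] (0 swaps)

After 3 passes: [4, 24, 45, 59, 62, 66]


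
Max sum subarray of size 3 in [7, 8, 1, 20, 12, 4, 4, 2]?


[0:3]: 16
[1:4]: 29
[2:5]: 33
[3:6]: 36
[4:7]: 20
[5:8]: 10

Max: 36 at [3:6]


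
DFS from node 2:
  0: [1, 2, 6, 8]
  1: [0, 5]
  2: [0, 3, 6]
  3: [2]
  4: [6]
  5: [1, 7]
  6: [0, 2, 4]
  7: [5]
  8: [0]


Visit 2, push [6, 3, 0]
Visit 0, push [8, 6, 1]
Visit 1, push [5]
Visit 5, push [7]
Visit 7, push []
Visit 6, push [4]
Visit 4, push []
Visit 8, push []
Visit 3, push []

DFS order: [2, 0, 1, 5, 7, 6, 4, 8, 3]


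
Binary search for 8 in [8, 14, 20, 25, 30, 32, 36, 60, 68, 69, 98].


Step 1: lo=0, hi=10, mid=5, val=32
Step 2: lo=0, hi=4, mid=2, val=20
Step 3: lo=0, hi=1, mid=0, val=8

Found at index 0


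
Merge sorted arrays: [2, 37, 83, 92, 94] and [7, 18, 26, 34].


Take 2 from A
Take 7 from B
Take 18 from B
Take 26 from B
Take 34 from B

Merged: [2, 7, 18, 26, 34, 37, 83, 92, 94]


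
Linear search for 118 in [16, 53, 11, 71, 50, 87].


i=0: 16!=118
i=1: 53!=118
i=2: 11!=118
i=3: 71!=118
i=4: 50!=118
i=5: 87!=118

Not found, 6 comps


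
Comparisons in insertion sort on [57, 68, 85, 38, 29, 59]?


Algorithm: insertion sort
Input: [57, 68, 85, 38, 29, 59]
Sorted: [29, 38, 57, 59, 68, 85]

12


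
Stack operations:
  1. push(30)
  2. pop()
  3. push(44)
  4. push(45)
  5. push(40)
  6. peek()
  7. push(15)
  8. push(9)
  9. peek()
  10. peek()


push(30) -> [30]
pop()->30, []
push(44) -> [44]
push(45) -> [44, 45]
push(40) -> [44, 45, 40]
peek()->40
push(15) -> [44, 45, 40, 15]
push(9) -> [44, 45, 40, 15, 9]
peek()->9
peek()->9

Final stack: [44, 45, 40, 15, 9]


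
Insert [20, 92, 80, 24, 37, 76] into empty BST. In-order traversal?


Insert 20: root
Insert 92: R from 20
Insert 80: R from 20 -> L from 92
Insert 24: R from 20 -> L from 92 -> L from 80
Insert 37: R from 20 -> L from 92 -> L from 80 -> R from 24
Insert 76: R from 20 -> L from 92 -> L from 80 -> R from 24 -> R from 37

In-order: [20, 24, 37, 76, 80, 92]


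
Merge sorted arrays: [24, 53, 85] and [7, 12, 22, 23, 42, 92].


Take 7 from B
Take 12 from B
Take 22 from B
Take 23 from B
Take 24 from A
Take 42 from B
Take 53 from A
Take 85 from A

Merged: [7, 12, 22, 23, 24, 42, 53, 85, 92]


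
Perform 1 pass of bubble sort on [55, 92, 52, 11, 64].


Initial: [55, 92, 52, 11, 64]
Pass 1: [55, 52, 11, 64, 92] (3 swaps)

After 1 pass: [55, 52, 11, 64, 92]


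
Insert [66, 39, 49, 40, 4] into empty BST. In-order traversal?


Insert 66: root
Insert 39: L from 66
Insert 49: L from 66 -> R from 39
Insert 40: L from 66 -> R from 39 -> L from 49
Insert 4: L from 66 -> L from 39

In-order: [4, 39, 40, 49, 66]


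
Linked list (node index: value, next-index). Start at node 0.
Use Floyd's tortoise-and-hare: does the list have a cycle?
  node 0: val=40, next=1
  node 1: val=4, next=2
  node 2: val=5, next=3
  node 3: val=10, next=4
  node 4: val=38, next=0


Floyd's tortoise (slow, +1) and hare (fast, +2):
  init: slow=0, fast=0
  step 1: slow=1, fast=2
  step 2: slow=2, fast=4
  step 3: slow=3, fast=1
  step 4: slow=4, fast=3
  step 5: slow=0, fast=0
  slow == fast at node 0: cycle detected

Cycle: yes


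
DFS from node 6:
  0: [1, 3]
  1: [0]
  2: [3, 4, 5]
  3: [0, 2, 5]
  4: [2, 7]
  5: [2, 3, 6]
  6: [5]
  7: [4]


Visit 6, push [5]
Visit 5, push [3, 2]
Visit 2, push [4, 3]
Visit 3, push [0]
Visit 0, push [1]
Visit 1, push []
Visit 4, push [7]
Visit 7, push []

DFS order: [6, 5, 2, 3, 0, 1, 4, 7]


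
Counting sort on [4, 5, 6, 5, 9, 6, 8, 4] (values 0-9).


Input: [4, 5, 6, 5, 9, 6, 8, 4]
Counts: [0, 0, 0, 0, 2, 2, 2, 0, 1, 1]

Sorted: [4, 4, 5, 5, 6, 6, 8, 9]


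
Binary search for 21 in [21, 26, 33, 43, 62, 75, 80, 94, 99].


Step 1: lo=0, hi=8, mid=4, val=62
Step 2: lo=0, hi=3, mid=1, val=26
Step 3: lo=0, hi=0, mid=0, val=21

Found at index 0


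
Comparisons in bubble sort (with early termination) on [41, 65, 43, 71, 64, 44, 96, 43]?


Algorithm: bubble sort (with early termination)
Input: [41, 65, 43, 71, 64, 44, 96, 43]
Sorted: [41, 43, 43, 44, 64, 65, 71, 96]

27


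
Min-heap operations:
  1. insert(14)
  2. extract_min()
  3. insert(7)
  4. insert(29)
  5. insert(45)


insert(14) -> [14]
extract_min()->14, []
insert(7) -> [7]
insert(29) -> [7, 29]
insert(45) -> [7, 29, 45]

Final heap: [7, 29, 45]


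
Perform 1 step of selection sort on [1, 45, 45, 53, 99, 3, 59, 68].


Initial: [1, 45, 45, 53, 99, 3, 59, 68]
Step 1: min=1 at 0
  Swap: [1, 45, 45, 53, 99, 3, 59, 68]

After 1 step: [1, 45, 45, 53, 99, 3, 59, 68]


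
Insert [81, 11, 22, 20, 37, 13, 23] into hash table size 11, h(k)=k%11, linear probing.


Insert 81: h=4 -> slot 4
Insert 11: h=0 -> slot 0
Insert 22: h=0, 1 probes -> slot 1
Insert 20: h=9 -> slot 9
Insert 37: h=4, 1 probes -> slot 5
Insert 13: h=2 -> slot 2
Insert 23: h=1, 2 probes -> slot 3

Table: [11, 22, 13, 23, 81, 37, None, None, None, 20, None]


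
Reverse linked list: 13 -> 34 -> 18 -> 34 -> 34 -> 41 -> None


Step 1: curr=13, set curr.next=prev(None) | reversed so far: 13
Step 2: curr=34, set curr.next=prev(13) | reversed so far: 34 -> 13
Step 3: curr=18, set curr.next=prev(34) | reversed so far: 18 -> 34 -> 13
Step 4: curr=34, set curr.next=prev(18) | reversed so far: 34 -> 18 -> 34 -> 13
Step 5: curr=34, set curr.next=prev(34) | reversed so far: 34 -> 34 -> 18 -> 34 -> 13
Step 6: curr=41, set curr.next=prev(34) | reversed so far: 41 -> 34 -> 34 -> 18 -> 34 -> 13

41 -> 34 -> 34 -> 18 -> 34 -> 13 -> None


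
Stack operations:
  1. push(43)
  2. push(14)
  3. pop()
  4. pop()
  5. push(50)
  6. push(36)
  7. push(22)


push(43) -> [43]
push(14) -> [43, 14]
pop()->14, [43]
pop()->43, []
push(50) -> [50]
push(36) -> [50, 36]
push(22) -> [50, 36, 22]

Final stack: [50, 36, 22]


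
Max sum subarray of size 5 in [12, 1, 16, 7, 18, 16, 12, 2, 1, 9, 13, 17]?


[0:5]: 54
[1:6]: 58
[2:7]: 69
[3:8]: 55
[4:9]: 49
[5:10]: 40
[6:11]: 37
[7:12]: 42

Max: 69 at [2:7]


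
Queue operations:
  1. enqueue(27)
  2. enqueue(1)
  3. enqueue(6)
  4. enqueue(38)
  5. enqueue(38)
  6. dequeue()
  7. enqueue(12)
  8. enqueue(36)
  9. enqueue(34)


enqueue(27) -> [27]
enqueue(1) -> [27, 1]
enqueue(6) -> [27, 1, 6]
enqueue(38) -> [27, 1, 6, 38]
enqueue(38) -> [27, 1, 6, 38, 38]
dequeue()->27, [1, 6, 38, 38]
enqueue(12) -> [1, 6, 38, 38, 12]
enqueue(36) -> [1, 6, 38, 38, 12, 36]
enqueue(34) -> [1, 6, 38, 38, 12, 36, 34]

Final queue: [1, 6, 38, 38, 12, 36, 34]


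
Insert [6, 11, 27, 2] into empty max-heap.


Insert 6: [6]
Insert 11: [11, 6]
Insert 27: [27, 6, 11]
Insert 2: [27, 6, 11, 2]

Final heap: [27, 6, 11, 2]


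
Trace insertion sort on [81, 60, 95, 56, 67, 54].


Initial: [81, 60, 95, 56, 67, 54]
Insert 60: [60, 81, 95, 56, 67, 54]
Insert 95: [60, 81, 95, 56, 67, 54]
Insert 56: [56, 60, 81, 95, 67, 54]
Insert 67: [56, 60, 67, 81, 95, 54]
Insert 54: [54, 56, 60, 67, 81, 95]

Sorted: [54, 56, 60, 67, 81, 95]


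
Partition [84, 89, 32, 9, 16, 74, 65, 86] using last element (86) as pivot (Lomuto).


Pivot: 86
  84 <= 86: advance i (no swap)
  32 <= 86: swap -> [84, 32, 89, 9, 16, 74, 65, 86]
  9 <= 86: swap -> [84, 32, 9, 89, 16, 74, 65, 86]
  16 <= 86: swap -> [84, 32, 9, 16, 89, 74, 65, 86]
  74 <= 86: swap -> [84, 32, 9, 16, 74, 89, 65, 86]
  65 <= 86: swap -> [84, 32, 9, 16, 74, 65, 89, 86]
Place pivot at 6: [84, 32, 9, 16, 74, 65, 86, 89]

Partitioned: [84, 32, 9, 16, 74, 65, 86, 89]
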